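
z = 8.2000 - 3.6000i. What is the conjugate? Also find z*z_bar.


z_bar = 8.2000 + 3.6000i
z*z_bar = 8.2^2 + (-3.6)^2 = 67.24 + 12.96 = 80.2

z_bar = 8.2000 + 3.6000i, z*z_bar = 80.2


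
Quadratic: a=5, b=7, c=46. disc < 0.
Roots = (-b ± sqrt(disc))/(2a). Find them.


disc = 7^2 - 4*5*46 = 49 - 920 = -871
sqrt(|disc|) = sqrt(871) = 29.5127
Real part = -7/(2*5) = -0.7000
Imag part = 29.5127/(2*5) = 2.9513

-0.7000 ± 2.9513i


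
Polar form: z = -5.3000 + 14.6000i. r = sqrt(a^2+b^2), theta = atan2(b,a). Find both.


r = sqrt(28.09+213.16) = sqrt(241.25) = 15.5322
theta = atan2(14.6, -5.3) = 109.9516 degrees

r = 15.5322, theta = 109.9516 degrees


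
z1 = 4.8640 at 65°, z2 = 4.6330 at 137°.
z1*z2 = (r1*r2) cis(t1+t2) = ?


r = 4.8640 * 4.6330 = 22.5349
theta = 65° + 137° = 202° = 202° (mod 360)

22.5349 cis(202°)


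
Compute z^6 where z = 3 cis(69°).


r^6 = 3^6 = 729
n*theta = 6*69° = 414° = 54° (mod 360)
a = 729*cos(54°) = 428.4954
b = 729*sin(54°) = 589.7734

729 cis(54°) = 428.4954 + 589.7734i


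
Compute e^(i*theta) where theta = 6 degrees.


cos(6°) = 0.9945
sin(6°) = 0.1045

e^(i*6°) = 0.9945 + 0.1045i


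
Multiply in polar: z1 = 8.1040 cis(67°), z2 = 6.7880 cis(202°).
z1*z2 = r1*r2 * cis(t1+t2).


r = 8.1040 * 6.7880 = 55.0100
theta = 67° + 202° = 269° = 269° (mod 360)

55.0100 cis(269°)


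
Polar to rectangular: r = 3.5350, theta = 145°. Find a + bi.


a = 3.5350*cos(145°) = 3.5350*(-0.81915) = -2.8957
b = 3.5350*sin(145°) = 3.5350*0.57358 = 2.0276

-2.8957 + 2.0276i


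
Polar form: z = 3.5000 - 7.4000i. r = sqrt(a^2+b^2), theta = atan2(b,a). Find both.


r = sqrt(12.25+54.76) = sqrt(67.01) = 8.1860
theta = atan2(-7.4, 3.5) = -64.6871 degrees

r = 8.1860, theta = -64.6871 degrees


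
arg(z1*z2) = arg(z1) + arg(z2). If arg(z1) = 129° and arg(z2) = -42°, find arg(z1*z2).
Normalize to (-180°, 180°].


arg(z1*z2) = 129° - 42° = 87°
Normalized to (-180°, 180°]: 87°

87°


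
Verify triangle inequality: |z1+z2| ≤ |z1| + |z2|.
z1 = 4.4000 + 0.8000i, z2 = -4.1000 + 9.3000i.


|z1| = sqrt(4.4^2 + 0.8^2) = sqrt(20) = 4.4721
|z2| = sqrt((-4.1)^2 + 9.3^2) = sqrt(103.3) = 10.1637
z1+z2 = 0.3000 + 10.1000i
|z1+z2| = sqrt(102.1) = 10.1045
|z1|+|z2| = 4.4721 + 10.1637 = 14.6358

|z1+z2| = 10.1045 ≤ |z1|+|z2| = 14.6358 (verified)


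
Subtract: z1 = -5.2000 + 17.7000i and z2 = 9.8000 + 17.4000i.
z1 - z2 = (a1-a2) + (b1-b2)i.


Real: -5.2 - 9.8 = -15
Imag: 17.7 - 17.4 = 0.3

-15.0000 + 0.3000i


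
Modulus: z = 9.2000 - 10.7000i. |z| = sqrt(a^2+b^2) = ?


|z| = sqrt(9.2^2 + (-10.7)^2) = sqrt(84.64 + 114.49) = sqrt(199.13) = 14.1113

|z| = 14.1113


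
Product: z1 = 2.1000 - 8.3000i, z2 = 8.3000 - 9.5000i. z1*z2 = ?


Real = 2.1*8.3 - (-8.3)*(-9.5) = 17.43 - 78.85 = -61.42
Imag = 2.1*(-9.5) + 8.3*(-8.3) = -19.95 - (68.89) = -88.84

-61.4200 - 88.8400i


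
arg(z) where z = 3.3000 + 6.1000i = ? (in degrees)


Re = 3.3, Im = 6.1
arg = atan2(6.1, 3.3) = 61.5873 degrees

arg(z) = 61.5873 degrees


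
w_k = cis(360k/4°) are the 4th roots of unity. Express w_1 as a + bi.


Angle = 360*1/4 = 90°
a = cos(90°) = 0
b = sin(90°) = 1.0000

0 + 1.0000i


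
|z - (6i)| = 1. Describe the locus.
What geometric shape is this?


|z - z0| = r is a circle with center z0 and radius r.
Center = (0, 6), radius = 1

Circle with center (0, 6) and radius 1


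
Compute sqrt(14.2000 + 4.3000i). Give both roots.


|z| = sqrt(201.64+18.49) = 14.8368
sqrt((|z|+a)/2) = sqrt((14.8368+14.2)/2) = sqrt(14.5184) = 3.8103
sqrt((|z|-a)/2) = sqrt((14.8368-14.2)/2) = sqrt(0.3184) = 0.5643

±(3.8103 + 0.5643i) i.e. 3.8103 + 0.5643i and -3.8103 - 0.5643i


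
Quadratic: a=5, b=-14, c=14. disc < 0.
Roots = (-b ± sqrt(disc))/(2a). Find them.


disc = (-14)^2 - 4*5*14 = 196 - 280 = -84
sqrt(|disc|) = sqrt(84) = 9.1652
Real part = 14/(2*5) = 1.4000
Imag part = 9.1652/(2*5) = 0.9165

1.4000 ± 0.9165i


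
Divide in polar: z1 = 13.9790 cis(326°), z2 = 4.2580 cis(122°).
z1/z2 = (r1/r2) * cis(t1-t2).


r = 13.9790 / 4.2580 = 3.2830
theta = 326° - 122° = 204° = 204° (mod 360)

3.2830 cis(204°)


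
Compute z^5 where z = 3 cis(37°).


r^5 = 3^5 = 243
n*theta = 5*37° = 185° = 185° (mod 360)
a = 243*cos(185°) = -242.0753
b = 243*sin(185°) = -21.1788

243 cis(185°) = -242.0753 - 21.1788i


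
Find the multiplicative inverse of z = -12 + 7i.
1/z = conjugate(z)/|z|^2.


|z|^2 = 144+49 = 193
1/z = (-12 - 7i)/193

1/z = -0.0622 - 0.0363i


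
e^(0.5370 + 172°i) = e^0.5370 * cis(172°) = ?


e^0.5370 = 1.7109
cos(172°) = -0.990268
sin(172°) = 0.13917
Real = 1.7109*(-0.990268) = -1.6942
Imag = 1.7109*0.13917 = 0.2381

-1.6942 + 0.2381i


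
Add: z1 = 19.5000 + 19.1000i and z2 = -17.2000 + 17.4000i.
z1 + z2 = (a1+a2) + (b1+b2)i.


Real: 19.5 - 17.2 = 2.3
Imag: 19.1 + 17.4 = 36.5

2.3000 + 36.5000i


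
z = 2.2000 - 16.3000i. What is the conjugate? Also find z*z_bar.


z_bar = 2.2000 + 16.3000i
z*z_bar = 2.2^2 + (-16.3)^2 = 4.84 + 265.69 = 270.53

z_bar = 2.2000 + 16.3000i, z*z_bar = 270.53


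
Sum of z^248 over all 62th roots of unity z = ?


The roots are w_k = w^k with w = e^(2*pi*i/62), and (w^k)^248 = (w^248)^k.
So S = 1 + u + u^2 + ... + u^(61) with u = w^248.
248 = 4*62 + 0, so 248 is a multiple of 62 and u = (w^62)^4 = 1.
Every one of the 62 terms equals 1: S = 62

S = 62


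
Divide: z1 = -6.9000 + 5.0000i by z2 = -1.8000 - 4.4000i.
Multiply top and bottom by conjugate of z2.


Conjugate of z2 = -1.8000 + 4.4000i
Numerator: (-6.9000 + 5.0000i)(-1.8000 + 4.4000i) = -9.5800 - 39.3600i
Denominator: (-1.8)^2 + (-4.4)^2 = 22.6
Result = (-9.5800 - 39.3600i)/22.6

-0.4239 - 1.7416i


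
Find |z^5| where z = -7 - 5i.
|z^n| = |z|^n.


|z| = sqrt(49+25) = sqrt(74) = 8.6023
|z^5| = |z|^5 = (sqrt(74))^5 = 74^2 * sqrt(74) = 5476*sqrt(74)

|z^5| = 5476*sqrt(74) ≈ 47106.3332


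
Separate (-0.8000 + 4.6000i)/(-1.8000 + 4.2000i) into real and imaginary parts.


Multiply by conjugate: (-0.8000 + 4.6000i)(-1.8000 - 4.2000i) / ((-1.8)^2 + 4.2^2)
Numerator real = -0.8*(-1.8) + 4.6*4.2 = 20.76
Numerator imag = 4.6*(-1.8) - (-0.8)*4.2 = -4.92
Denominator = 20.88
Re(z) = 20.76/20.88 = 0.9943
Im(z) = -4.92/20.88 = -0.2356

Re(z) = 0.9943, Im(z) = -0.2356


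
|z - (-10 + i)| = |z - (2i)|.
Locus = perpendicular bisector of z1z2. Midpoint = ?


Equal distances means the locus is the perpendicular bisector of z1 and z2.
Midpoint = ((-10+0)/2, (1+2)/2) = (-5.0000, 1.5000)

Perpendicular bisector through (-5.0000, 1.5000)


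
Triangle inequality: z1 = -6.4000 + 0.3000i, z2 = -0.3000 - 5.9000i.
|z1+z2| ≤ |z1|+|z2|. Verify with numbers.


|z1| = sqrt((-6.4)^2 + 0.3^2) = sqrt(41.05) = 6.4070
|z2| = sqrt((-0.3)^2 + (-5.9)^2) = sqrt(34.9) = 5.9076
z1+z2 = -6.7000 - 5.6000i
|z1+z2| = sqrt(76.25) = 8.7321
|z1|+|z2| = 6.4070 + 5.9076 = 12.3146

|z1+z2| = 8.7321 ≤ |z1|+|z2| = 12.3146 (verified)


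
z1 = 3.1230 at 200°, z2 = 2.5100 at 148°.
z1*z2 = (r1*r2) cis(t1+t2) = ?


r = 3.1230 * 2.5100 = 7.8387
theta = 200° + 148° = 348° = 348° (mod 360)

7.8387 cis(348°)


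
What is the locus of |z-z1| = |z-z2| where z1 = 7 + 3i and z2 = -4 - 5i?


Equal distances means the locus is the perpendicular bisector of z1 and z2.
Midpoint = ((7+(-4))/2, (3+(-5))/2) = (1.5000, -1.0000)

Perpendicular bisector through (1.5000, -1.0000)


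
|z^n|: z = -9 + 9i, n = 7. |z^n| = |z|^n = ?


|z| = sqrt(81+81) = sqrt(162) = 12.7279
|z^7| = |z|^7 = (sqrt(162))^7 = 162^3 * sqrt(162) = 4251528*sqrt(162)

|z^7| = 4251528*sqrt(162) ≈ 54113117.0257


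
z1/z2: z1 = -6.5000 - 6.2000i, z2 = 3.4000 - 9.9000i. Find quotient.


Conjugate of z2 = 3.4000 + 9.9000i
Numerator: (-6.5000 - 6.2000i)(3.4000 + 9.9000i) = 39.2800 - 85.4300i
Denominator: 3.4^2 + (-9.9)^2 = 109.57
Result = (39.2800 - 85.4300i)/109.57

0.3585 - 0.7797i


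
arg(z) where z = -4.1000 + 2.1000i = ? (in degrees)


Re = -4.1, Im = 2.1
arg = atan2(2.1, -4.1) = 152.8787 degrees

arg(z) = 152.8787 degrees


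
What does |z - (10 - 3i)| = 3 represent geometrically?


|z - z0| = r is a circle with center z0 and radius r.
Center = (10, -3), radius = 3

Circle with center (10, -3) and radius 3


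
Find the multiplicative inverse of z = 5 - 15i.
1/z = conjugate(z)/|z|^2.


|z|^2 = 25+225 = 250
1/z = (5 + 15i)/250

1/z = 0.0200 + 0.0600i


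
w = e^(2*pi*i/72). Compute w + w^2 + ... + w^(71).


With w = e^(2*pi*i/72), all 72 of the 72th roots of unity w^0 = 1, w, ..., w^(71) sum to 0: 1 + w + ... + w^(71) = (1 - w^72)/(1 - w) = 0 since w^72 = 1, w ≠ 1.
Removing the root 1: w + w^2 + ... + w^(71) = 0 - 1 = -1

Sum = -1


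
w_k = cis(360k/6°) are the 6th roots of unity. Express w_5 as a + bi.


Angle = 360*5/6 = 300°
a = cos(300°) = 0.5000
b = sin(300°) = -0.8660

0.5000 - 0.8660i


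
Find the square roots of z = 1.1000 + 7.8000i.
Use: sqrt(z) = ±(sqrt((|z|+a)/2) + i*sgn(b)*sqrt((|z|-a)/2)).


|z| = sqrt(1.21+60.84) = 7.8772
sqrt((|z|+a)/2) = sqrt((7.8772+1.1)/2) = sqrt(4.4886) = 2.1186
sqrt((|z|-a)/2) = sqrt((7.8772-1.1)/2) = sqrt(3.3886) = 1.8408

±(2.1186 + 1.8408i) i.e. 2.1186 + 1.8408i and -2.1186 - 1.8408i


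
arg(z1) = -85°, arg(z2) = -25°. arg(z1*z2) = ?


arg(z1*z2) = -85° - 25° = -110°
Normalized to (-180°, 180°]: -110°

-110°


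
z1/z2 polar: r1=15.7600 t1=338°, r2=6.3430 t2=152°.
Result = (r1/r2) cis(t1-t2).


r = 15.7600 / 6.3430 = 2.4846
theta = 338° - 152° = 186° = 186° (mod 360)

2.4846 cis(186°)


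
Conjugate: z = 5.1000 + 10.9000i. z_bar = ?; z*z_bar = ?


z_bar = 5.1000 - 10.9000i
z*z_bar = 5.1^2 + 10.9^2 = 26.01 + 118.81 = 144.82

z_bar = 5.1000 - 10.9000i, z*z_bar = 144.82


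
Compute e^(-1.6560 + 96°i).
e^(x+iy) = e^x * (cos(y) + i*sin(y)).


e^-1.6560 = 0.1909
cos(96°) = -0.10453
sin(96°) = 0.9945
Real = 0.1909*(-0.10453) = -0.0200
Imag = 0.1909*0.9945 = 0.1899

-0.0200 + 0.1899i


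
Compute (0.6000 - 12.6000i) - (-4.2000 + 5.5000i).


Real: 0.6 + 4.2 = 4.8
Imag: -12.6 - 5.5 = -18.1

4.8000 - 18.1000i


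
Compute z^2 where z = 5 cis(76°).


r^2 = 5^2 = 25
n*theta = 2*76° = 152° = 152° (mod 360)
a = 25*cos(152°) = -22.0737
b = 25*sin(152°) = 11.7368

25 cis(152°) = -22.0737 + 11.7368i


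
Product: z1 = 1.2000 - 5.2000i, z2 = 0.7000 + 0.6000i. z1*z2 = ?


Real = 1.2*0.7 - (-5.2)*0.6 = 0.84 - (-3.12) = 3.96
Imag = 1.2*0.6 + 0.7*(-5.2) = 0.72 - (3.64) = -2.92

3.9600 - 2.9200i


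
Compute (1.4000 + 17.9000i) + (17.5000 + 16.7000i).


Real: 1.4 + 17.5 = 18.9
Imag: 17.9 + 16.7 = 34.6

18.9000 + 34.6000i


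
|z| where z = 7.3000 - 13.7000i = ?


|z| = sqrt(7.3^2 + (-13.7)^2) = sqrt(53.29 + 187.69) = sqrt(240.98) = 15.5235

|z| = 15.5235


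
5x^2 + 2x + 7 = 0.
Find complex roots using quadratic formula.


disc = 2^2 - 4*5*7 = 4 - 140 = -136
sqrt(|disc|) = sqrt(136) = 11.6619
Real part = -2/(2*5) = -0.2000
Imag part = 11.6619/(2*5) = 1.1662

-0.2000 ± 1.1662i


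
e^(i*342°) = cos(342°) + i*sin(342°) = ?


cos(342°) = 0.9511
sin(342°) = -0.3090

e^(i*342°) = 0.9511 - 0.3090i


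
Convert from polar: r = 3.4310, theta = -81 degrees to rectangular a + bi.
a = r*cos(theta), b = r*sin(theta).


a = 3.4310*cos(-81°) = 3.4310*0.15643 = 0.5367
b = 3.4310*sin(-81°) = 3.4310*(-0.9877) = -3.3888

0.5367 - 3.3888i


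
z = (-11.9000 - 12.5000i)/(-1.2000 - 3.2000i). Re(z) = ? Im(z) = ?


Multiply by conjugate: (-11.9000 - 12.5000i)(-1.2000 + 3.2000i) / ((-1.2)^2 + (-3.2)^2)
Numerator real = -11.9*(-1.2) - (12.5)*(-3.2) = 54.28
Numerator imag = -12.5*(-1.2) - (-11.9)*(-3.2) = -23.08
Denominator = 11.68
Re(z) = 54.28/11.68 = 4.6473
Im(z) = -23.08/11.68 = -1.9760

Re(z) = 4.6473, Im(z) = -1.9760


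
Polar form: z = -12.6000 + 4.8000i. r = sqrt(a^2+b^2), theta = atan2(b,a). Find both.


r = sqrt(158.76+23.04) = sqrt(181.8) = 13.4833
theta = atan2(4.8, -12.6) = 159.1455 degrees

r = 13.4833, theta = 159.1455 degrees


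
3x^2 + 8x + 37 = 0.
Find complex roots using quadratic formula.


disc = 8^2 - 4*3*37 = 64 - 444 = -380
sqrt(|disc|) = sqrt(380) = 19.4936
Real part = -8/(2*3) = -1.3333
Imag part = 19.4936/(2*3) = 3.2489

-1.3333 ± 3.2489i


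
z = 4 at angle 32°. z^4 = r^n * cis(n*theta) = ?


r^4 = 4^4 = 256
n*theta = 4*32° = 128° = 128° (mod 360)
a = 256*cos(128°) = -157.6093
b = 256*sin(128°) = 201.7308

256 cis(128°) = -157.6093 + 201.7308i


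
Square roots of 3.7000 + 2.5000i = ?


|z| = sqrt(13.69+6.25) = 4.4654
sqrt((|z|+a)/2) = sqrt((4.4654+3.7)/2) = sqrt(4.0827) = 2.0206
sqrt((|z|-a)/2) = sqrt((4.4654-3.7)/2) = sqrt(0.3827) = 0.6186

±(2.0206 + 0.6186i) i.e. 2.0206 + 0.6186i and -2.0206 - 0.6186i


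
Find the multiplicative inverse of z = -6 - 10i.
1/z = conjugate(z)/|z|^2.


|z|^2 = 36+100 = 136
1/z = (-6 + 10i)/136

1/z = -0.0441 + 0.0735i


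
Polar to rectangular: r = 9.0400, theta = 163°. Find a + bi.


a = 9.0400*cos(163°) = 9.0400*(-0.9563) = -8.6450
b = 9.0400*sin(163°) = 9.0400*0.29237 = 2.6430

-8.6450 + 2.6430i


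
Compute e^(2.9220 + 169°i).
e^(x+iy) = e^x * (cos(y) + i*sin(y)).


e^2.9220 = 18.5784
cos(169°) = -0.98163
sin(169°) = 0.19081
Real = 18.5784*(-0.98163) = -18.2371
Imag = 18.5784*0.19081 = 3.5449

-18.2371 + 3.5449i


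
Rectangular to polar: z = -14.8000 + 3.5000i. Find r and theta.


r = sqrt(219.04+12.25) = sqrt(231.29) = 15.2082
theta = atan2(3.5, -14.8) = 166.6948 degrees

r = 15.2082, theta = 166.6948 degrees


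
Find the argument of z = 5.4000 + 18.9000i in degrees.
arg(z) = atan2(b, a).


Re = 5.4, Im = 18.9
arg = atan2(18.9, 5.4) = 74.0546 degrees

arg(z) = 74.0546 degrees


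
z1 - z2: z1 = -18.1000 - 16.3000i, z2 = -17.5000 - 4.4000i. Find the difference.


Real: -18.1 + 17.5 = -0.6
Imag: -16.3 + 4.4 = -11.9

-0.6000 - 11.9000i


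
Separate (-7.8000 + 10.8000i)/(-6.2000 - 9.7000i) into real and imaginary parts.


Multiply by conjugate: (-7.8000 + 10.8000i)(-6.2000 + 9.7000i) / ((-6.2)^2 + (-9.7)^2)
Numerator real = -7.8*(-6.2) + 10.8*(-9.7) = -56.4
Numerator imag = 10.8*(-6.2) - (-7.8)*(-9.7) = -142.62
Denominator = 132.53
Re(z) = -56.4/132.53 = -0.4256
Im(z) = -142.62/132.53 = -1.0761

Re(z) = -0.4256, Im(z) = -1.0761


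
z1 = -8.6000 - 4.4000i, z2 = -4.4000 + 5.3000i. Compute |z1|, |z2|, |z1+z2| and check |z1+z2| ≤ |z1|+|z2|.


|z1| = sqrt((-8.6)^2 + (-4.4)^2) = sqrt(93.32) = 9.6602
|z2| = sqrt((-4.4)^2 + 5.3^2) = sqrt(47.45) = 6.8884
z1+z2 = -13.0000 + 0.9000i
|z1+z2| = sqrt(169.81) = 13.0311
|z1|+|z2| = 9.6602 + 6.8884 = 16.5486

|z1+z2| = 13.0311 ≤ |z1|+|z2| = 16.5486 (verified)


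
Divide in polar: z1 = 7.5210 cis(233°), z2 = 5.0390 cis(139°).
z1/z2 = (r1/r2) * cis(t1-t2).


r = 7.5210 / 5.0390 = 1.4926
theta = 233° - 139° = 94° = 94° (mod 360)

1.4926 cis(94°)


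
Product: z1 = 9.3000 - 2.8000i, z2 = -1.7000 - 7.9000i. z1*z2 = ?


Real = 9.3*(-1.7) - (-2.8)*(-7.9) = -15.81 - 22.12 = -37.93
Imag = 9.3*(-7.9) - (1.7)*(-2.8) = -73.47 + 4.76 = -68.71

-37.9300 - 68.7100i


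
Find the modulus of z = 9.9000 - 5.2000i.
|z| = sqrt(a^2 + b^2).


|z| = sqrt(9.9^2 + (-5.2)^2) = sqrt(98.01 + 27.04) = sqrt(125.05) = 11.1826

|z| = 11.1826


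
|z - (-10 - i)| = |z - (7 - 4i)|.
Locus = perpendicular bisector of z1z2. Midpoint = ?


Equal distances means the locus is the perpendicular bisector of z1 and z2.
Midpoint = ((-10+7)/2, (-1+(-4))/2) = (-1.5000, -2.5000)

Perpendicular bisector through (-1.5000, -2.5000)


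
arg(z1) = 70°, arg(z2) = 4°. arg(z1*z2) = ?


arg(z1*z2) = 70° + 4° = 74°
Normalized to (-180°, 180°]: 74°

74°


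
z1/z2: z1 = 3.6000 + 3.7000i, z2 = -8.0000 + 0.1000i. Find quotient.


Conjugate of z2 = -8.0000 - 0.1000i
Numerator: (3.6000 + 3.7000i)(-8.0000 - 0.1000i) = -28.4300 - 29.9600i
Denominator: (-8)^2 + 0.1^2 = 64.01
Result = (-28.4300 - 29.9600i)/64.01

-0.4441 - 0.4681i


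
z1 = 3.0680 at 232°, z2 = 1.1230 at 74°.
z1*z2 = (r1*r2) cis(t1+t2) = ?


r = 3.0680 * 1.1230 = 3.4454
theta = 232° + 74° = 306° = 306° (mod 360)

3.4454 cis(306°)


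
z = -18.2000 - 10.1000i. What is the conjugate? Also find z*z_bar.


z_bar = -18.2000 + 10.1000i
z*z_bar = (-18.2)^2 + (-10.1)^2 = 331.24 + 102.01 = 433.25

z_bar = -18.2000 + 10.1000i, z*z_bar = 433.25


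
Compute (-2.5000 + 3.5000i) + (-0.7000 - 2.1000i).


Real: -2.5 - 0.7 = -3.2
Imag: 3.5 - 2.1 = 1.4

-3.2000 + 1.4000i


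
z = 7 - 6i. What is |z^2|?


|z| = sqrt(49+36) = sqrt(85) = 9.2195
|z^2| = |z|^2 = (sqrt(85))^2 = 85

|z^2| = 85


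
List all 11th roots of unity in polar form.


The 11th roots of unity are cis(360k/11°) for k=0..10
Angle step = 360/11 = 32.7273°
Primitive root: cis(32.7273°)
Primitive root = 0.8413 + 0.5406i

11 roots at angles: 0°, 32.7273°, 65.4545°, 98.1818°, 130.9091°, 163.6364°, 196.3636°, 229.0909°, 261.8182°, 294.5455°, 327.2727°


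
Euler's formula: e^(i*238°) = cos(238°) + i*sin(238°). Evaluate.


cos(238°) = -0.5299
sin(238°) = -0.8480

e^(i*238°) = -0.5299 - 0.8480i


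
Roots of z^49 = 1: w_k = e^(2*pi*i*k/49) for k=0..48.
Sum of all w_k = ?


The sum of all 49th roots of unity is 0.
Geometric series: (1 - w^49)/(1 - w) = (1-1)/(1-w) = 0 since w^49 = 1, w ≠ 1.
Alternatively: coefficient of z^48 in z^49 - 1 is 0.

0


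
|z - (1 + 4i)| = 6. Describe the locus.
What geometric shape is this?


|z - z0| = r is a circle with center z0 and radius r.
Center = (1, 4), radius = 6

Circle with center (1, 4) and radius 6


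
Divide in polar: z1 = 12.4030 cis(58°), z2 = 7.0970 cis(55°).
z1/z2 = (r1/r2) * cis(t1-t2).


r = 12.4030 / 7.0970 = 1.7476
theta = 58° - 55° = 3° = 3° (mod 360)

1.7476 cis(3°)


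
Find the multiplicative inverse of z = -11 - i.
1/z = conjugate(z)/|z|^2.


|z|^2 = 121+1 = 122
1/z = (-11 + 1i)/122

1/z = -0.0902 + 0.0082i


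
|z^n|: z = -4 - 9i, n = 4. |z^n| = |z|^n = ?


|z| = sqrt(16+81) = sqrt(97) = 9.8489
|z^4| = |z|^4 = (sqrt(97))^4 = 97^2 = 9409

|z^4| = 9409


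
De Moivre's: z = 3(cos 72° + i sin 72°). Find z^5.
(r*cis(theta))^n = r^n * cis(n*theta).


r^5 = 3^5 = 243
n*theta = 5*72° = 360° = 0° (mod 360)
a = 243*cos(0°) = 243.0000
b = 243*sin(0°) = 0

243 cis(0°) = 243.0000 + 0i


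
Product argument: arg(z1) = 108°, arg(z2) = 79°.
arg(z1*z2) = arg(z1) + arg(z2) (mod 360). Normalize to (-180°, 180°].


arg(z1*z2) = 108° + 79° = 187°
Normalized to (-180°, 180°]: -173°

-173°


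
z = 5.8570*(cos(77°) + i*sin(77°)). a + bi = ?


a = 5.8570*cos(77°) = 5.8570*0.22495 = 1.3175
b = 5.8570*sin(77°) = 5.8570*0.97437 = 5.7069

1.3175 + 5.7069i


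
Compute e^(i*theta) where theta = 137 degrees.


cos(137°) = -0.7314
sin(137°) = 0.6820

e^(i*137°) = -0.7314 + 0.6820i


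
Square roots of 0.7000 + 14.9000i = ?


|z| = sqrt(0.49+222.01) = 14.9164
sqrt((|z|+a)/2) = sqrt((14.9164+0.7)/2) = sqrt(7.8082) = 2.7943
sqrt((|z|-a)/2) = sqrt((14.9164-0.7)/2) = sqrt(7.1082) = 2.6661

±(2.7943 + 2.6661i) i.e. 2.7943 + 2.6661i and -2.7943 - 2.6661i


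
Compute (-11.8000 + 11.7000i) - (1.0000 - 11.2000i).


Real: -11.8 - 1 = -12.8
Imag: 11.7 + 11.2 = 22.9

-12.8000 + 22.9000i


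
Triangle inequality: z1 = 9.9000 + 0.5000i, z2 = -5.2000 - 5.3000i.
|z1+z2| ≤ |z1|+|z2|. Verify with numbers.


|z1| = sqrt(9.9^2 + 0.5^2) = sqrt(98.26) = 9.9126
|z2| = sqrt((-5.2)^2 + (-5.3)^2) = sqrt(55.13) = 7.4250
z1+z2 = 4.7000 - 4.8000i
|z1+z2| = sqrt(45.13) = 6.7179
|z1|+|z2| = 9.9126 + 7.4250 = 17.3376

|z1+z2| = 6.7179 ≤ |z1|+|z2| = 17.3376 (verified)


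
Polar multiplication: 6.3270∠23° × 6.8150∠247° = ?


r = 6.3270 * 6.8150 = 43.1185
theta = 23° + 247° = 270° = 270° (mod 360)

43.1185 cis(270°)


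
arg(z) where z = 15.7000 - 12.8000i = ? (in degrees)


Re = 15.7, Im = -12.8
arg = atan2(-12.8, 15.7) = -39.1899 degrees

arg(z) = -39.1899 degrees


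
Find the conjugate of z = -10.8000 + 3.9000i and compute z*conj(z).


z_bar = -10.8000 - 3.9000i
z*z_bar = (-10.8)^2 + 3.9^2 = 116.64 + 15.21 = 131.85

z_bar = -10.8000 - 3.9000i, z*z_bar = 131.85


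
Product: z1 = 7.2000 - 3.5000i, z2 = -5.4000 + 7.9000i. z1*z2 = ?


Real = 7.2*(-5.4) - (-3.5)*7.9 = -38.88 - (-27.65) = -11.23
Imag = 7.2*7.9 - (5.4)*(-3.5) = 56.88 + 18.9 = 75.78

-11.2300 + 75.7800i


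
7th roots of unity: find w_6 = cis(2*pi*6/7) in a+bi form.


Angle = 360*6/7 = 308.5714°
a = cos(308.5714°) = 0.6235
b = sin(308.5714°) = -0.7818

0.6235 - 0.7818i


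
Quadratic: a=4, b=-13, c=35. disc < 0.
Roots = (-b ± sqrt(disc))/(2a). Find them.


disc = (-13)^2 - 4*4*35 = 169 - 560 = -391
sqrt(|disc|) = sqrt(391) = 19.7737
Real part = 13/(2*4) = 1.6250
Imag part = 19.7737/(2*4) = 2.4717

1.6250 ± 2.4717i


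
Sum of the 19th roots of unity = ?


The sum of all 19th roots of unity is 0.
Geometric series: (1 - w^19)/(1 - w) = (1-1)/(1-w) = 0 since w^19 = 1, w ≠ 1.
Alternatively: coefficient of z^18 in z^19 - 1 is 0.

0


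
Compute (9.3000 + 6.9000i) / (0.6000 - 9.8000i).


Conjugate of z2 = 0.6000 + 9.8000i
Numerator: (9.3000 + 6.9000i)(0.6000 + 9.8000i) = -62.0400 + 95.2800i
Denominator: 0.6^2 + (-9.8)^2 = 96.4
Result = (-62.0400 + 95.2800i)/96.4

-0.6436 + 0.9884i


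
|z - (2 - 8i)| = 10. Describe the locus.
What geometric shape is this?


|z - z0| = r is a circle with center z0 and radius r.
Center = (2, -8), radius = 10

Circle with center (2, -8) and radius 10


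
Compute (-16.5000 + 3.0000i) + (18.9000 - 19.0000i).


Real: -16.5 + 18.9 = 2.4
Imag: 3 - 19 = -16

2.4000 - 16.0000i


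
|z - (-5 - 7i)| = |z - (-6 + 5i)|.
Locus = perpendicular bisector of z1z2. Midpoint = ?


Equal distances means the locus is the perpendicular bisector of z1 and z2.
Midpoint = ((-5+(-6))/2, (-7+5)/2) = (-5.5000, -1.0000)

Perpendicular bisector through (-5.5000, -1.0000)


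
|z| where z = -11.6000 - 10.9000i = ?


|z| = sqrt((-11.6)^2 + (-10.9)^2) = sqrt(134.56 + 118.81) = sqrt(253.37) = 15.9176

|z| = 15.9176


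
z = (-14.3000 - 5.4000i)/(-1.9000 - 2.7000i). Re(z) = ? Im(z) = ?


Multiply by conjugate: (-14.3000 - 5.4000i)(-1.9000 + 2.7000i) / ((-1.9)^2 + (-2.7)^2)
Numerator real = -14.3*(-1.9) - (5.4)*(-2.7) = 41.75
Numerator imag = -5.4*(-1.9) - (-14.3)*(-2.7) = -28.35
Denominator = 10.9
Re(z) = 41.75/10.9 = 3.8303
Im(z) = -28.35/10.9 = -2.6009

Re(z) = 3.8303, Im(z) = -2.6009


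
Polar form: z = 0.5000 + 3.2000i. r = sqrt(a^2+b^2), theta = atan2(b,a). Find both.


r = sqrt(0.25+10.24) = sqrt(10.49) = 3.2388
theta = atan2(3.2, 0.5) = 81.1193 degrees

r = 3.2388, theta = 81.1193 degrees


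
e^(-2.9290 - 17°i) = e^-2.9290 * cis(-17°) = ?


e^-2.9290 = 0.05345
cos(-17°) = 0.9563
sin(-17°) = -0.2924
Real = 0.05345*0.9563 = 0.0511
Imag = 0.05345*(-0.2924) = -0.0156

0.0511 - 0.0156i


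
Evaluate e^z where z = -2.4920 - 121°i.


e^-2.4920 = 0.0827
cos(-121°) = -0.515
sin(-121°) = -0.8572
Real = 0.0827*(-0.515) = -0.0426
Imag = 0.0827*(-0.8572) = -0.0709

-0.0426 - 0.0709i


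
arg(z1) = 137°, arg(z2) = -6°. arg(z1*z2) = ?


arg(z1*z2) = 137° - 6° = 131°
Normalized to (-180°, 180°]: 131°

131°


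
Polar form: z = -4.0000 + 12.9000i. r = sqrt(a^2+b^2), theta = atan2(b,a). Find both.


r = sqrt(16+166.41) = sqrt(182.41) = 13.5059
theta = atan2(12.9, -4) = 107.2275 degrees

r = 13.5059, theta = 107.2275 degrees


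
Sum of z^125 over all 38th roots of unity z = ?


The roots are w_k = w^k with w = e^(2*pi*i/38), and (w^k)^125 = (w^125)^k.
So S = 1 + u + u^2 + ... + u^(37) with u = w^125.
125 = 3*38 + 11, so 125 is not a multiple of 38: u = (w^38)^3 * w^11 = w^11 ≠ 1 (w is a primitive 38th root), while u^38 = (w^38)^125 = 1.
Geometric series: S = (1 - u^38)/(1 - u) = (1 - 1)/(1 - u) = 0

S = 0


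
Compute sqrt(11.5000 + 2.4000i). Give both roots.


|z| = sqrt(132.25+5.76) = 11.7478
sqrt((|z|+a)/2) = sqrt((11.7478+11.5)/2) = sqrt(11.6239) = 3.4094
sqrt((|z|-a)/2) = sqrt((11.7478-11.5)/2) = sqrt(0.1239) = 0.3520

±(3.4094 + 0.3520i) i.e. 3.4094 + 0.3520i and -3.4094 - 0.3520i


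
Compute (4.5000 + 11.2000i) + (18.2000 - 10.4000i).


Real: 4.5 + 18.2 = 22.7
Imag: 11.2 - 10.4 = 0.8

22.7000 + 0.8000i


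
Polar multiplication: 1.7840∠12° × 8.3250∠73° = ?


r = 1.7840 * 8.3250 = 14.8518
theta = 12° + 73° = 85° = 85° (mod 360)

14.8518 cis(85°)


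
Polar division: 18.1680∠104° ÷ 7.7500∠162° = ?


r = 18.1680 / 7.7500 = 2.3443
theta = 104° - 162° = -58° = 302° (mod 360)

2.3443 cis(302°)


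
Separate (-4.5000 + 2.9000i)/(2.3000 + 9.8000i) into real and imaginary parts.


Multiply by conjugate: (-4.5000 + 2.9000i)(2.3000 - 9.8000i) / (2.3^2 + 9.8^2)
Numerator real = -4.5*2.3 + 2.9*9.8 = 18.07
Numerator imag = 2.9*2.3 - (-4.5)*9.8 = 50.77
Denominator = 101.33
Re(z) = 18.07/101.33 = 0.1783
Im(z) = 50.77/101.33 = 0.5010

Re(z) = 0.1783, Im(z) = 0.5010


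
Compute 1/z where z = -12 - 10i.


|z|^2 = 144+100 = 244
1/z = (-12 + 10i)/244

1/z = -0.0492 + 0.0410i


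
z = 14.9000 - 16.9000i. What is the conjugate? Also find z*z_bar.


z_bar = 14.9000 + 16.9000i
z*z_bar = 14.9^2 + (-16.9)^2 = 222.01 + 285.61 = 507.62

z_bar = 14.9000 + 16.9000i, z*z_bar = 507.62


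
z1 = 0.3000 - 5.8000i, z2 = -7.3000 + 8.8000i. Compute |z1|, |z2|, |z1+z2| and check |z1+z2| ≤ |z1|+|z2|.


|z1| = sqrt(0.3^2 + (-5.8)^2) = sqrt(33.73) = 5.8078
|z2| = sqrt((-7.3)^2 + 8.8^2) = sqrt(130.73) = 11.4337
z1+z2 = -7.0000 + 3.0000i
|z1+z2| = sqrt(58) = 7.6158
|z1|+|z2| = 5.8078 + 11.4337 = 17.2415

|z1+z2| = 7.6158 ≤ |z1|+|z2| = 17.2415 (verified)


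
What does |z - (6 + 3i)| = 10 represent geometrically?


|z - z0| = r is a circle with center z0 and radius r.
Center = (6, 3), radius = 10

Circle with center (6, 3) and radius 10


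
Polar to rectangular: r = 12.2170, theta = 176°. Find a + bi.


a = 12.2170*cos(176°) = 12.2170*(-0.99756) = -12.1872
b = 12.2170*sin(176°) = 12.2170*0.069756 = 0.8522

-12.1872 + 0.8522i


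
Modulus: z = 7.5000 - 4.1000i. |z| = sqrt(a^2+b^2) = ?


|z| = sqrt(7.5^2 + (-4.1)^2) = sqrt(56.25 + 16.81) = sqrt(73.06) = 8.5475

|z| = 8.5475


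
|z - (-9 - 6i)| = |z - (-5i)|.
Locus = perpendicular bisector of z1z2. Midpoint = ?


Equal distances means the locus is the perpendicular bisector of z1 and z2.
Midpoint = ((-9+0)/2, (-6+(-5))/2) = (-4.5000, -5.5000)

Perpendicular bisector through (-4.5000, -5.5000)


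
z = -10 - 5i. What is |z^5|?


|z| = sqrt(100+25) = sqrt(125) = 11.1803
|z^5| = |z|^5 = (sqrt(125))^5 = 125^2 * sqrt(125) = 15625*sqrt(125)

|z^5| = 15625*sqrt(125) ≈ 174692.8107


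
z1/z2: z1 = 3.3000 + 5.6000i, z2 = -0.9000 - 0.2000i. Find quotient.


Conjugate of z2 = -0.9000 + 0.2000i
Numerator: (3.3000 + 5.6000i)(-0.9000 + 0.2000i) = -4.0900 - 4.3800i
Denominator: (-0.9)^2 + (-0.2)^2 = 0.85
Result = (-4.0900 - 4.3800i)/0.85

-4.8118 - 5.1529i


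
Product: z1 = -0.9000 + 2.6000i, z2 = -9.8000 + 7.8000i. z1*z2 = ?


Real = -0.9*(-9.8) - 2.6*7.8 = 8.82 - 20.28 = -11.46
Imag = -0.9*7.8 - (9.8)*2.6 = -7.02 - (25.48) = -32.5

-11.4600 - 32.5000i


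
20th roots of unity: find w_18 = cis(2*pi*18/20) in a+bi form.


Angle = 360*18/20 = 324°
a = cos(324°) = 0.8090
b = sin(324°) = -0.5878

0.8090 - 0.5878i


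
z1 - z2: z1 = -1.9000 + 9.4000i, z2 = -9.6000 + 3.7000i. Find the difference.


Real: -1.9 + 9.6 = 7.7
Imag: 9.4 - 3.7 = 5.7

7.7000 + 5.7000i


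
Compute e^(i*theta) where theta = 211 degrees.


cos(211°) = -0.8572
sin(211°) = -0.5150

e^(i*211°) = -0.8572 - 0.5150i


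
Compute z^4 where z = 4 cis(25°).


r^4 = 4^4 = 256
n*theta = 4*25° = 100° = 100° (mod 360)
a = 256*cos(100°) = -44.4539
b = 256*sin(100°) = 252.1108

256 cis(100°) = -44.4539 + 252.1108i


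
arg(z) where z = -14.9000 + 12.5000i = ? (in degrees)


Re = -14.9, Im = 12.5
arg = atan2(12.5, -14.9) = 140.0058 degrees

arg(z) = 140.0058 degrees


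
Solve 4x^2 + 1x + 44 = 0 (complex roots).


disc = 1^2 - 4*4*44 = 1 - 704 = -703
sqrt(|disc|) = sqrt(703) = 26.5141
Real part = -1/(2*4) = -0.1250
Imag part = 26.5141/(2*4) = 3.3143

-0.1250 ± 3.3143i


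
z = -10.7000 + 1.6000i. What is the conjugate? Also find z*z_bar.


z_bar = -10.7000 - 1.6000i
z*z_bar = (-10.7)^2 + 1.6^2 = 114.49 + 2.56 = 117.05

z_bar = -10.7000 - 1.6000i, z*z_bar = 117.05


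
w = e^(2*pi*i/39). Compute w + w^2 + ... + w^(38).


With w = e^(2*pi*i/39), all 39 of the 39th roots of unity w^0 = 1, w, ..., w^(38) sum to 0: 1 + w + ... + w^(38) = (1 - w^39)/(1 - w) = 0 since w^39 = 1, w ≠ 1.
Removing the root 1: w + w^2 + ... + w^(38) = 0 - 1 = -1

Sum = -1


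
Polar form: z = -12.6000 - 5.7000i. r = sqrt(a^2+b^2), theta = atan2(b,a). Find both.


r = sqrt(158.76+32.49) = sqrt(191.25) = 13.8293
theta = atan2(-5.7, -12.6) = -155.6589 degrees

r = 13.8293, theta = -155.6589 degrees


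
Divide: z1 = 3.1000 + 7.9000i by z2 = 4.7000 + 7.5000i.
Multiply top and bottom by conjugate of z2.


Conjugate of z2 = 4.7000 - 7.5000i
Numerator: (3.1000 + 7.9000i)(4.7000 - 7.5000i) = 73.8200 + 13.8800i
Denominator: 4.7^2 + 7.5^2 = 78.34
Result = (73.8200 + 13.8800i)/78.34

0.9423 + 0.1772i


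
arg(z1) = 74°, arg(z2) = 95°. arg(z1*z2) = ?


arg(z1*z2) = 74° + 95° = 169°
Normalized to (-180°, 180°]: 169°

169°


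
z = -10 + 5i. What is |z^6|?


|z| = sqrt(100+25) = sqrt(125) = 11.1803
|z^6| = |z|^6 = (sqrt(125))^6 = 125^3 = 1953125

|z^6| = 1953125


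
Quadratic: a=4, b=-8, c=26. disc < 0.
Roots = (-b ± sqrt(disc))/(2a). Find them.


disc = (-8)^2 - 4*4*26 = 64 - 416 = -352
sqrt(|disc|) = sqrt(352) = 18.7617
Real part = 8/(2*4) = 1.0000
Imag part = 18.7617/(2*4) = 2.3452

1.0000 ± 2.3452i


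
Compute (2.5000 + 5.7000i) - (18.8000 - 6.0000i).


Real: 2.5 - 18.8 = -16.3
Imag: 5.7 + 6 = 11.7

-16.3000 + 11.7000i


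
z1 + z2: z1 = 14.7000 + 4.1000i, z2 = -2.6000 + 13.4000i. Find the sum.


Real: 14.7 - 2.6 = 12.1
Imag: 4.1 + 13.4 = 17.5

12.1000 + 17.5000i


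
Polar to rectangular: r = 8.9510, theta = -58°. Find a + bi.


a = 8.9510*cos(-58°) = 8.9510*0.52992 = 4.7433
b = 8.9510*sin(-58°) = 8.9510*(-0.84805) = -7.5909

4.7433 - 7.5909i


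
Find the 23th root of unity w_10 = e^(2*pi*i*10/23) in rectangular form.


Angle = 360*10/23 = 156.5217°
a = cos(156.5217°) = -0.9172
b = sin(156.5217°) = 0.3984

-0.9172 + 0.3984i


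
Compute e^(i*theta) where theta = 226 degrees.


cos(226°) = -0.6947
sin(226°) = -0.7193

e^(i*226°) = -0.6947 - 0.7193i


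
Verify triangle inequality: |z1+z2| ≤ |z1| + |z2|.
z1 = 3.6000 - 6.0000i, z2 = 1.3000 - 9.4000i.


|z1| = sqrt(3.6^2 + (-6)^2) = sqrt(48.96) = 6.9971
|z2| = sqrt(1.3^2 + (-9.4)^2) = sqrt(90.05) = 9.4895
z1+z2 = 4.9000 - 15.4000i
|z1+z2| = sqrt(261.17) = 16.1608
|z1|+|z2| = 6.9971 + 9.4895 = 16.4866

|z1+z2| = 16.1608 ≤ |z1|+|z2| = 16.4866 (verified)


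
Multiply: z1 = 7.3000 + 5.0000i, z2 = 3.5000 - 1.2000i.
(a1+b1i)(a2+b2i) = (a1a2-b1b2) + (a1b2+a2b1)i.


Real = 7.3*3.5 - 5*(-1.2) = 25.55 - (-6) = 31.55
Imag = 7.3*(-1.2) + 3.5*5 = -8.76 + 17.5 = 8.74

31.5500 + 8.7400i


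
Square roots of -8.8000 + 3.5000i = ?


|z| = sqrt(77.44+12.25) = 9.4705
sqrt((|z|+a)/2) = sqrt((9.4705+(-8.8))/2) = sqrt(0.3352) = 0.5790
sqrt((|z|-a)/2) = sqrt((9.4705-(-8.8))/2) = sqrt(9.1352) = 3.0225

±(0.5790 + 3.0225i) i.e. 0.5790 + 3.0225i and -0.5790 - 3.0225i


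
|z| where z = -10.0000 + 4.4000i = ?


|z| = sqrt((-10)^2 + 4.4^2) = sqrt(100 + 19.36) = sqrt(119.36) = 10.9252

|z| = 10.9252


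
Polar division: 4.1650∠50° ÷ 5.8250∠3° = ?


r = 4.1650 / 5.8250 = 0.7150
theta = 50° - 3° = 47° = 47° (mod 360)

0.7150 cis(47°)


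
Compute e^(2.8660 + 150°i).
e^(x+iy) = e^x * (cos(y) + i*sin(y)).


e^2.8660 = 17.5666
cos(150°) = -0.866025
sin(150°) = 0.5
Real = 17.5666*(-0.866025) = -15.2131
Imag = 17.5666*0.5 = 8.7833

-15.2131 + 8.7833i


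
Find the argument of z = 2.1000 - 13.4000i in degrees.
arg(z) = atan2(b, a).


Re = 2.1, Im = -13.4
arg = atan2(-13.4, 2.1) = -81.0933 degrees

arg(z) = -81.0933 degrees


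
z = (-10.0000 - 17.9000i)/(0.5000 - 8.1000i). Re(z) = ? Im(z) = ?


Multiply by conjugate: (-10.0000 - 17.9000i)(0.5000 + 8.1000i) / (0.5^2 + (-8.1)^2)
Numerator real = -10*0.5 - (17.9)*(-8.1) = 139.99
Numerator imag = -17.9*0.5 - (-10)*(-8.1) = -89.95
Denominator = 65.86
Re(z) = 139.99/65.86 = 2.1256
Im(z) = -89.95/65.86 = -1.3658

Re(z) = 2.1256, Im(z) = -1.3658


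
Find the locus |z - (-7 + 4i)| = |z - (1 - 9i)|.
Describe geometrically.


Equal distances means the locus is the perpendicular bisector of z1 and z2.
Midpoint = ((-7+1)/2, (4+(-9))/2) = (-3.0000, -2.5000)

Perpendicular bisector through (-3.0000, -2.5000)


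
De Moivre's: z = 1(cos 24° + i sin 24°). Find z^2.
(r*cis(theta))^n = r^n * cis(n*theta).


r^2 = 1^2 = 1
n*theta = 2*24° = 48° = 48° (mod 360)
a = 1*cos(48°) = 0.6691
b = 1*sin(48°) = 0.7431

1 cis(48°) = 0.6691 + 0.7431i


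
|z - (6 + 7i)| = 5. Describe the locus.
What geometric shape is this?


|z - z0| = r is a circle with center z0 and radius r.
Center = (6, 7), radius = 5

Circle with center (6, 7) and radius 5


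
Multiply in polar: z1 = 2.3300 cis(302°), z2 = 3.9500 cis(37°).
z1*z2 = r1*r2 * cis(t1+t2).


r = 2.3300 * 3.9500 = 9.2035
theta = 302° + 37° = 339° = 339° (mod 360)

9.2035 cis(339°)


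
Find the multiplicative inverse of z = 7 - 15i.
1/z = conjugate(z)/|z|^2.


|z|^2 = 49+225 = 274
1/z = (7 + 15i)/274

1/z = 0.0255 + 0.0547i


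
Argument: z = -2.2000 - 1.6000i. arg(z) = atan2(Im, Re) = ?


Re = -2.2, Im = -1.6
arg = atan2(-1.6, -2.2) = -143.9726 degrees

arg(z) = -143.9726 degrees


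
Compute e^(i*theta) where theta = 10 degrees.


cos(10°) = 0.9848
sin(10°) = 0.1736

e^(i*10°) = 0.9848 + 0.1736i


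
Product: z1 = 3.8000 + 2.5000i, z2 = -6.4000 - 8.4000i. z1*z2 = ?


Real = 3.8*(-6.4) - 2.5*(-8.4) = -24.32 - (-21) = -3.32
Imag = 3.8*(-8.4) - (6.4)*2.5 = -31.92 - (16) = -47.92

-3.3200 - 47.9200i


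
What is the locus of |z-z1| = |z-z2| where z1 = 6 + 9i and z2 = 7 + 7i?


Equal distances means the locus is the perpendicular bisector of z1 and z2.
Midpoint = ((6+7)/2, (9+7)/2) = (6.5000, 8.0000)

Perpendicular bisector through (6.5000, 8.0000)


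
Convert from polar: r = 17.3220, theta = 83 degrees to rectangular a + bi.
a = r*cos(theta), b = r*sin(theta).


a = 17.3220*cos(83°) = 17.3220*0.12187 = 2.1110
b = 17.3220*sin(83°) = 17.3220*0.992546 = 17.1929

2.1110 + 17.1929i


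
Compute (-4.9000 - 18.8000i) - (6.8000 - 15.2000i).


Real: -4.9 - 6.8 = -11.7
Imag: -18.8 + 15.2 = -3.6

-11.7000 - 3.6000i


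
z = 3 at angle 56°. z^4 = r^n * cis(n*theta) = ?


r^4 = 3^4 = 81
n*theta = 4*56° = 224° = 224° (mod 360)
a = 81*cos(224°) = -58.2665
b = 81*sin(224°) = -56.2673

81 cis(224°) = -58.2665 - 56.2673i


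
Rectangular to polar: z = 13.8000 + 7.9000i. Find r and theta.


r = sqrt(190.44+62.41) = sqrt(252.85) = 15.9013
theta = atan2(7.9, 13.8) = 29.7896 degrees

r = 15.9013, theta = 29.7896 degrees


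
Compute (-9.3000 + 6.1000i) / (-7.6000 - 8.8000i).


Conjugate of z2 = -7.6000 + 8.8000i
Numerator: (-9.3000 + 6.1000i)(-7.6000 + 8.8000i) = 17.0000 - 128.2000i
Denominator: (-7.6)^2 + (-8.8)^2 = 135.2
Result = (17.0000 - 128.2000i)/135.2

0.1257 - 0.9482i


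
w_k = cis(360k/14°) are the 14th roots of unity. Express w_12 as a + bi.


Angle = 360*12/14 = 308.5714°
a = cos(308.5714°) = 0.6235
b = sin(308.5714°) = -0.7818

0.6235 - 0.7818i


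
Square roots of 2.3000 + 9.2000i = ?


|z| = sqrt(5.29+84.64) = 9.4831
sqrt((|z|+a)/2) = sqrt((9.4831+2.3)/2) = sqrt(5.8916) = 2.4273
sqrt((|z|-a)/2) = sqrt((9.4831-2.3)/2) = sqrt(3.5916) = 1.8951

±(2.4273 + 1.8951i) i.e. 2.4273 + 1.8951i and -2.4273 - 1.8951i


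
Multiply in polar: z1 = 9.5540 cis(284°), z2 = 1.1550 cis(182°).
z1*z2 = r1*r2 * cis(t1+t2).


r = 9.5540 * 1.1550 = 11.0349
theta = 284° + 182° = 466° = 106° (mod 360)

11.0349 cis(106°)


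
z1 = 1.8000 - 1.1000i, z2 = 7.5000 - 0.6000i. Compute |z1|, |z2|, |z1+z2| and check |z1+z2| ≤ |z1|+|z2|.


|z1| = sqrt(1.8^2 + (-1.1)^2) = sqrt(4.45) = 2.1095
|z2| = sqrt(7.5^2 + (-0.6)^2) = sqrt(56.61) = 7.5240
z1+z2 = 9.3000 - 1.7000i
|z1+z2| = sqrt(89.38) = 9.4541
|z1|+|z2| = 2.1095 + 7.5240 = 9.6335

|z1+z2| = 9.4541 ≤ |z1|+|z2| = 9.6335 (verified)


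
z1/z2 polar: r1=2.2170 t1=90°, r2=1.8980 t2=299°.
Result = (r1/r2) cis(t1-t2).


r = 2.2170 / 1.8980 = 1.1681
theta = 90° - 299° = -209° = 151° (mod 360)

1.1681 cis(151°)


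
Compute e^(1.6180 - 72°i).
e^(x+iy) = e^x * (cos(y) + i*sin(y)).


e^1.6180 = 5.0430
cos(-72°) = 0.30902
sin(-72°) = -0.95106
Real = 5.0430*0.30902 = 1.5584
Imag = 5.0430*(-0.95106) = -4.7962

1.5584 - 4.7962i


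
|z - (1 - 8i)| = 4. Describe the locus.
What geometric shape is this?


|z - z0| = r is a circle with center z0 and radius r.
Center = (1, -8), radius = 4

Circle with center (1, -8) and radius 4


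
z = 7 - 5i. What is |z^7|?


|z| = sqrt(49+25) = sqrt(74) = 8.6023
|z^7| = |z|^7 = (sqrt(74))^7 = 74^3 * sqrt(74) = 405224*sqrt(74)

|z^7| = 405224*sqrt(74) ≈ 3485868.6540


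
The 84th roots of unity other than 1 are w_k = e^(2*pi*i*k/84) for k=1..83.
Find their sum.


With w = e^(2*pi*i/84), all 84 of the 84th roots of unity w^0 = 1, w, ..., w^(83) sum to 0: 1 + w + ... + w^(83) = (1 - w^84)/(1 - w) = 0 since w^84 = 1, w ≠ 1.
Removing the root 1: w + w^2 + ... + w^(83) = 0 - 1 = -1

Sum = -1


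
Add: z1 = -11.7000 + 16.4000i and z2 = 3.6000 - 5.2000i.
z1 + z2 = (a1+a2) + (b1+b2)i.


Real: -11.7 + 3.6 = -8.1
Imag: 16.4 - 5.2 = 11.2

-8.1000 + 11.2000i


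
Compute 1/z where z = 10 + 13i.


|z|^2 = 100+169 = 269
1/z = (10 - 13i)/269

1/z = 0.0372 - 0.0483i


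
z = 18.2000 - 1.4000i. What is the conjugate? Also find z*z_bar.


z_bar = 18.2000 + 1.4000i
z*z_bar = 18.2^2 + (-1.4)^2 = 331.24 + 1.96 = 333.2

z_bar = 18.2000 + 1.4000i, z*z_bar = 333.2


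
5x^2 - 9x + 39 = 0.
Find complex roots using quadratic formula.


disc = (-9)^2 - 4*5*39 = 81 - 780 = -699
sqrt(|disc|) = sqrt(699) = 26.4386
Real part = 9/(2*5) = 0.9000
Imag part = 26.4386/(2*5) = 2.6439

0.9000 ± 2.6439i


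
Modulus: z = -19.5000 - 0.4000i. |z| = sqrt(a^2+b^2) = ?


|z| = sqrt((-19.5)^2 + (-0.4)^2) = sqrt(380.25 + 0.16) = sqrt(380.41) = 19.5041

|z| = 19.5041


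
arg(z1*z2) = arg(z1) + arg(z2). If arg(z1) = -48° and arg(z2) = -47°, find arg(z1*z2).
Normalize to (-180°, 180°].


arg(z1*z2) = -48° - 47° = -95°
Normalized to (-180°, 180°]: -95°

-95°


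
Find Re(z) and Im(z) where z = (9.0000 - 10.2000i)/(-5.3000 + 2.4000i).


Multiply by conjugate: (9.0000 - 10.2000i)(-5.3000 - 2.4000i) / ((-5.3)^2 + 2.4^2)
Numerator real = 9*(-5.3) - (10.2)*2.4 = -72.18
Numerator imag = -10.2*(-5.3) - 9*2.4 = 32.46
Denominator = 33.85
Re(z) = -72.18/33.85 = -2.1323
Im(z) = 32.46/33.85 = 0.9589

Re(z) = -2.1323, Im(z) = 0.9589


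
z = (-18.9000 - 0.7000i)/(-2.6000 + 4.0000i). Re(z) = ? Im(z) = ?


Multiply by conjugate: (-18.9000 - 0.7000i)(-2.6000 - 4.0000i) / ((-2.6)^2 + 4^2)
Numerator real = -18.9*(-2.6) - (0.7)*4 = 46.34
Numerator imag = -0.7*(-2.6) - (-18.9)*4 = 77.42
Denominator = 22.76
Re(z) = 46.34/22.76 = 2.0360
Im(z) = 77.42/22.76 = 3.4016

Re(z) = 2.0360, Im(z) = 3.4016


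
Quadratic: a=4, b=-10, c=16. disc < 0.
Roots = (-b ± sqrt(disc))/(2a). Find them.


disc = (-10)^2 - 4*4*16 = 100 - 256 = -156
sqrt(|disc|) = sqrt(156) = 12.4900
Real part = 10/(2*4) = 1.2500
Imag part = 12.4900/(2*4) = 1.5612

1.2500 ± 1.5612i
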